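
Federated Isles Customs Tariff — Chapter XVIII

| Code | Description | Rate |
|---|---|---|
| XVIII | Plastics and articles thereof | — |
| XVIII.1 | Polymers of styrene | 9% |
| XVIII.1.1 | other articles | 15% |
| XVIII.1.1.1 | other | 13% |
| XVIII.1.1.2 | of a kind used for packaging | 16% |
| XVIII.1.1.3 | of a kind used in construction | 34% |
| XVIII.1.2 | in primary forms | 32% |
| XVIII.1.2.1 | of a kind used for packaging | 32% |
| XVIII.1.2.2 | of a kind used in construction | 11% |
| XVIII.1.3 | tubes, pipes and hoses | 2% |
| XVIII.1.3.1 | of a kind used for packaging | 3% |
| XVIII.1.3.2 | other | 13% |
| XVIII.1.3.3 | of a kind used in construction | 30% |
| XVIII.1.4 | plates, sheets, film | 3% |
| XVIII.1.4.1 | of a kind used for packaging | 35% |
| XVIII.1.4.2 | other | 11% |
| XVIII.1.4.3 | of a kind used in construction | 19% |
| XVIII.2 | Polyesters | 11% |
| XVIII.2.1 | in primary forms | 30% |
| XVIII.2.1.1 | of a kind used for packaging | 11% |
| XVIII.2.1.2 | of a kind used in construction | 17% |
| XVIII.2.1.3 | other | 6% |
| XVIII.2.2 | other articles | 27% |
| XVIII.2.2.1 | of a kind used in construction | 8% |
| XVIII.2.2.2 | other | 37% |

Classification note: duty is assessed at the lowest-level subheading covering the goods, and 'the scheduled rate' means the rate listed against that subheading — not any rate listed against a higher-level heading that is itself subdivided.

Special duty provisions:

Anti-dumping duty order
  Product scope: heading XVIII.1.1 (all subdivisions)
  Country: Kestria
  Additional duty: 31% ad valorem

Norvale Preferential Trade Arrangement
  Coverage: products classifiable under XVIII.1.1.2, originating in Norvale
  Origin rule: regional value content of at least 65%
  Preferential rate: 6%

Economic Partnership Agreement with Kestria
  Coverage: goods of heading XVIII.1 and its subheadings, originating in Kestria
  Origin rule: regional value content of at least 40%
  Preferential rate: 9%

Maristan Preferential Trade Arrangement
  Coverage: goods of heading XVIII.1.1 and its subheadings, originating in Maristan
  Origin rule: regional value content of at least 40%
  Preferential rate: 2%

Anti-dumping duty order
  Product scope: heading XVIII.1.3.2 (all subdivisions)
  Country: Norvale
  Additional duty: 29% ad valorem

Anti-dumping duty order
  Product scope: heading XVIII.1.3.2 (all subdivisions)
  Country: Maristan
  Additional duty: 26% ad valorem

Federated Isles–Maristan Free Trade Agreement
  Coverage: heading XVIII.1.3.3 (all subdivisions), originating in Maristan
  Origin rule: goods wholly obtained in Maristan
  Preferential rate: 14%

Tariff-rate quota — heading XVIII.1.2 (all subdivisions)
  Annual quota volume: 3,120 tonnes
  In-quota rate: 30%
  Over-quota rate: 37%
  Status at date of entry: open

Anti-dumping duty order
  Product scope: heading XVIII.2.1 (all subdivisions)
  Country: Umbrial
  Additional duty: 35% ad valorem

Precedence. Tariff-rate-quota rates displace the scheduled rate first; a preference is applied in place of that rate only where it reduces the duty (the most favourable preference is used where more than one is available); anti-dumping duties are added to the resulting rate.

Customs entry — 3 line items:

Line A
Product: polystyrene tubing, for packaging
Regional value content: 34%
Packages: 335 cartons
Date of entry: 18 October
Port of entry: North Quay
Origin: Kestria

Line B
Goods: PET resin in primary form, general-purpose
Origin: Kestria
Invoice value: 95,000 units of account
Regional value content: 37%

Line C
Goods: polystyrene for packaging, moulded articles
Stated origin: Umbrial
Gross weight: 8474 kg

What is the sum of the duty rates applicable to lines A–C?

Line A: polystyrene → XVIII.1; tubing → XVIII.1.3; for packaging → XVIII.1.3.1. Scheduled 3%. Kestria agreement on XVIII.1: RVC < 40%. → 3%.
Line B: PET → XVIII.2; resin in primary form → XVIII.2.1; general-purpose → XVIII.2.1.3. Scheduled 6%. Kestria agreement on XVIII.1: XVIII.2.1.3 not covered. → 6%.
Line C: polystyrene → XVIII.1; moulded articles → XVIII.1.1; for packaging → XVIII.1.1.2. Scheduled 16%. No special measure applies. → 16%.
Sum: 3% + 6% + 16% = 25%.

25%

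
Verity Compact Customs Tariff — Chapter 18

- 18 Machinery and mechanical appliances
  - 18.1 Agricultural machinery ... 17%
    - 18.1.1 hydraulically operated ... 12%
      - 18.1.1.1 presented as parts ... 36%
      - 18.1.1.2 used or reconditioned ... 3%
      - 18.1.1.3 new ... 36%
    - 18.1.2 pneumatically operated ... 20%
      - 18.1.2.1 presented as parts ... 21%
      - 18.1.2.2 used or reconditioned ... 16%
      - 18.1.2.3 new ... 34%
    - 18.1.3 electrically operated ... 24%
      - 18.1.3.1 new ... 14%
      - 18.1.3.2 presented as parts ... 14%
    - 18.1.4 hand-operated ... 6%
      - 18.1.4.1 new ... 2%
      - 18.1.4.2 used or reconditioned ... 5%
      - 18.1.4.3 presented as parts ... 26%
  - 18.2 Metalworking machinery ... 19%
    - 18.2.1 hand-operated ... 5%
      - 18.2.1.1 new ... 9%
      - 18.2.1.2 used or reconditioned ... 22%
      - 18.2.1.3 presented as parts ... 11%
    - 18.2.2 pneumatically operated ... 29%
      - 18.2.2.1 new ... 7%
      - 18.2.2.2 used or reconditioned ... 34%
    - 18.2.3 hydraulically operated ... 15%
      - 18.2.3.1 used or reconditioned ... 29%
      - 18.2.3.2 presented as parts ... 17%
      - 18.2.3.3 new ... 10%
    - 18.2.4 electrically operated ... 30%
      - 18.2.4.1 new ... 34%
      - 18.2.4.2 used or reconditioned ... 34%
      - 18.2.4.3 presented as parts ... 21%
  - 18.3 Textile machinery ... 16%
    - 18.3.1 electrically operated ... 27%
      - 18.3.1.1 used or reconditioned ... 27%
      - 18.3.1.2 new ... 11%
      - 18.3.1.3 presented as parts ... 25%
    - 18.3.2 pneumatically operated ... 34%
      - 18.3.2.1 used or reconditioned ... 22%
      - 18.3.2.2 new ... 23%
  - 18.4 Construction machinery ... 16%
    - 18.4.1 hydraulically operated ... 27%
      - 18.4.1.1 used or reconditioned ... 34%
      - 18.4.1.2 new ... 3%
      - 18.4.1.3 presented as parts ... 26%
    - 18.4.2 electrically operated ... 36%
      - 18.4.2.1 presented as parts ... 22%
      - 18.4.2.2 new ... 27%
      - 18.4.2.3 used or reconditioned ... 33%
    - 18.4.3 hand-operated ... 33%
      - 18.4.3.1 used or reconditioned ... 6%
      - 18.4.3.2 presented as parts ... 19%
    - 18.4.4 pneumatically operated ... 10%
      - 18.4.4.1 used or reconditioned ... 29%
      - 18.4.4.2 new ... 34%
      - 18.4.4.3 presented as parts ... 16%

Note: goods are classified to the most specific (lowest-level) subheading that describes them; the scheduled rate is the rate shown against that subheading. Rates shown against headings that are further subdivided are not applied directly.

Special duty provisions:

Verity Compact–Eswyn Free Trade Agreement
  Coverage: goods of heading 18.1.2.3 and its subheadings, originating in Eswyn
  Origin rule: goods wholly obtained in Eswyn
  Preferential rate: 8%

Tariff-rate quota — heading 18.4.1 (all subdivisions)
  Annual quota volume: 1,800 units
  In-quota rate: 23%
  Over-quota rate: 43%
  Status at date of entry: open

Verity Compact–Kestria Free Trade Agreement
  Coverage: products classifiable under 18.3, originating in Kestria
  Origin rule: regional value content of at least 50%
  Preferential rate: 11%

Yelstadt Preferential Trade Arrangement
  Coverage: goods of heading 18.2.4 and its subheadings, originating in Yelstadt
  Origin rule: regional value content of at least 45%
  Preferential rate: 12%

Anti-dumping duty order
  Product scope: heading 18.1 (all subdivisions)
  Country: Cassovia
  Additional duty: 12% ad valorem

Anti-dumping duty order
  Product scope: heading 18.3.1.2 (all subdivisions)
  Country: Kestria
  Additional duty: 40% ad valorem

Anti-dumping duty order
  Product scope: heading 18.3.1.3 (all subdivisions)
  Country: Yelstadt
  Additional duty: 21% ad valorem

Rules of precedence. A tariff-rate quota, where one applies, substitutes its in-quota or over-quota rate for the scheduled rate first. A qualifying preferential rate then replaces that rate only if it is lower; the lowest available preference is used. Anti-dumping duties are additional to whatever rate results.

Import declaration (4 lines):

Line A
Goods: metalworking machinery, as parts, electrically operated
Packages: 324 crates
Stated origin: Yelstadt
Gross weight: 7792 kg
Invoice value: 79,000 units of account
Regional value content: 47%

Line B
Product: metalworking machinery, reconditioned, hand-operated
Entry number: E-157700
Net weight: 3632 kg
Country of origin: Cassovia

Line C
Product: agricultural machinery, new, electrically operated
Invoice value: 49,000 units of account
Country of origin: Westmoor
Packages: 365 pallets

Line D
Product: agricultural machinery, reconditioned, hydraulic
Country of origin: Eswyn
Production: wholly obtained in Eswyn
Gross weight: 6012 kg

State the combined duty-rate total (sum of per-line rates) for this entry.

51%

Line A: metalworking → 18.2; electrically operated → 18.2.4; as parts → 18.2.4.3. Scheduled 21%. Yelstadt agreement on 18.2.4: RVC ≥ 45% → 12% available; preferential 12%. → 12%.
Line B: metalworking → 18.2; hand-operated → 18.2.1; reconditioned → 18.2.1.2. Scheduled 22%. No special measure applies. → 22%.
Line C: agricultural → 18.1; electrically operated → 18.1.3; new → 18.1.3.1. Scheduled 14%. No special measure applies. → 14%.
Line D: agricultural → 18.1; hydraulic → 18.1.1; reconditioned → 18.1.1.2. Scheduled 3%. Eswyn agreement on 18.1.2.3: 18.1.1.2 not covered. → 3%.
Sum: 12% + 22% + 14% + 3% = 51%.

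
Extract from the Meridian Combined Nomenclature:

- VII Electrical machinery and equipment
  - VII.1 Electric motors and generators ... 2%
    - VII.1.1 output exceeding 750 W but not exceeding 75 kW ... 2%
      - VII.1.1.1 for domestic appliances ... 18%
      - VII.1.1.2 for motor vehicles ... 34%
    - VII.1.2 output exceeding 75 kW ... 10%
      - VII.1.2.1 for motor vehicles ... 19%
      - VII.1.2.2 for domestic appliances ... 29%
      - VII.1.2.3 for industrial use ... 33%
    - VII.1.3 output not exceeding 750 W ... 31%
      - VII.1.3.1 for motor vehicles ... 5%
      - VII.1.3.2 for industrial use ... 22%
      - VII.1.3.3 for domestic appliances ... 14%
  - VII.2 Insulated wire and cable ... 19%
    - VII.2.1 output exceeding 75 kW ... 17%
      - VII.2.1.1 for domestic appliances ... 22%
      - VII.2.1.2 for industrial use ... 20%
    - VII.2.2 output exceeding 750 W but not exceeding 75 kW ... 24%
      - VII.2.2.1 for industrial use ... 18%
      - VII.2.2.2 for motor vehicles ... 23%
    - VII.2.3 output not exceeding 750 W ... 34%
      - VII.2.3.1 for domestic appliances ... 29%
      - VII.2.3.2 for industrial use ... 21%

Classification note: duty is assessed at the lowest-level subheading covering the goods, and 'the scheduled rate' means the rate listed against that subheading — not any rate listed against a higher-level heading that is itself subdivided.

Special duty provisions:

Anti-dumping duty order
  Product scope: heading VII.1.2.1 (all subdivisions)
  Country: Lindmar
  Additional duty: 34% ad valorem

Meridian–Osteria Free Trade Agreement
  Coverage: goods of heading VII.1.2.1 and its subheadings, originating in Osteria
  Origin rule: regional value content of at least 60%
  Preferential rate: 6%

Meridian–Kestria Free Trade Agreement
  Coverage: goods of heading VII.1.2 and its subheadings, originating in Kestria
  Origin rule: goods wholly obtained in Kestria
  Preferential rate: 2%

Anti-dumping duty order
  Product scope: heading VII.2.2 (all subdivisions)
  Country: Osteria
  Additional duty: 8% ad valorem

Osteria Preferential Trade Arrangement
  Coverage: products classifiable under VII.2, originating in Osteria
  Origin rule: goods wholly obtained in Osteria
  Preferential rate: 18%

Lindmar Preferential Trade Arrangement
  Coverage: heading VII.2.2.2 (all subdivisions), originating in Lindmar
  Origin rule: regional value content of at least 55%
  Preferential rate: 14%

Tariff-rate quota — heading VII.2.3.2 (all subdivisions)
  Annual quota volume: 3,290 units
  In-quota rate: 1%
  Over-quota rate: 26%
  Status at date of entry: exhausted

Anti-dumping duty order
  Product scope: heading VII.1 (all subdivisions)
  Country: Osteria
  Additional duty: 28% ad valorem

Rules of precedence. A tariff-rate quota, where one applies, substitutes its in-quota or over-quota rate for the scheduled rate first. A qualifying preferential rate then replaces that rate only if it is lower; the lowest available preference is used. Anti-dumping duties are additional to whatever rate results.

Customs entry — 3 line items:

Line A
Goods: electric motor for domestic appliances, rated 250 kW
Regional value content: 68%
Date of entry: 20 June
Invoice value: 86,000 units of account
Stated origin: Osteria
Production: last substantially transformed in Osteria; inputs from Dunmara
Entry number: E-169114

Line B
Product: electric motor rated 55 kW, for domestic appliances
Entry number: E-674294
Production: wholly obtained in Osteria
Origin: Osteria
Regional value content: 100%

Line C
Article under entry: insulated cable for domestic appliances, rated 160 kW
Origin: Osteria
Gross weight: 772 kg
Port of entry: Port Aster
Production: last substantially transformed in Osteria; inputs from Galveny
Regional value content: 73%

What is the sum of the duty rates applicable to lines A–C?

Line A: electric motor → VII.1; rated 250 kW → VII.1.2; for domestic appliances → VII.1.2.2. Scheduled 29%. Osteria agreement on VII.1.2.1: VII.1.2.2 not covered; Osteria agreement on VII.2: VII.1.2.2 not covered; anti-dumping (Osteria, VII.1): +28%; total 29% + 28% = 57%. → 57%.
Line B: electric motor → VII.1; rated 55 kW → VII.1.1; for domestic appliances → VII.1.1.1. Scheduled 18%. Osteria agreement on VII.1.2.1: VII.1.1.1 not covered; Osteria agreement on VII.2: VII.1.1.1 not covered; anti-dumping (Osteria, VII.1): +28%; total 18% + 28% = 46%. → 46%.
Line C: insulated cable → VII.2; rated 160 kW → VII.2.1; for domestic appliances → VII.2.1.1. Scheduled 22%. Osteria agreement on VII.1.2.1: VII.2.1.1 not covered; Osteria agreement on VII.2: not wholly obtained. → 22%.
Sum: 57% + 46% + 22% = 125%.

125%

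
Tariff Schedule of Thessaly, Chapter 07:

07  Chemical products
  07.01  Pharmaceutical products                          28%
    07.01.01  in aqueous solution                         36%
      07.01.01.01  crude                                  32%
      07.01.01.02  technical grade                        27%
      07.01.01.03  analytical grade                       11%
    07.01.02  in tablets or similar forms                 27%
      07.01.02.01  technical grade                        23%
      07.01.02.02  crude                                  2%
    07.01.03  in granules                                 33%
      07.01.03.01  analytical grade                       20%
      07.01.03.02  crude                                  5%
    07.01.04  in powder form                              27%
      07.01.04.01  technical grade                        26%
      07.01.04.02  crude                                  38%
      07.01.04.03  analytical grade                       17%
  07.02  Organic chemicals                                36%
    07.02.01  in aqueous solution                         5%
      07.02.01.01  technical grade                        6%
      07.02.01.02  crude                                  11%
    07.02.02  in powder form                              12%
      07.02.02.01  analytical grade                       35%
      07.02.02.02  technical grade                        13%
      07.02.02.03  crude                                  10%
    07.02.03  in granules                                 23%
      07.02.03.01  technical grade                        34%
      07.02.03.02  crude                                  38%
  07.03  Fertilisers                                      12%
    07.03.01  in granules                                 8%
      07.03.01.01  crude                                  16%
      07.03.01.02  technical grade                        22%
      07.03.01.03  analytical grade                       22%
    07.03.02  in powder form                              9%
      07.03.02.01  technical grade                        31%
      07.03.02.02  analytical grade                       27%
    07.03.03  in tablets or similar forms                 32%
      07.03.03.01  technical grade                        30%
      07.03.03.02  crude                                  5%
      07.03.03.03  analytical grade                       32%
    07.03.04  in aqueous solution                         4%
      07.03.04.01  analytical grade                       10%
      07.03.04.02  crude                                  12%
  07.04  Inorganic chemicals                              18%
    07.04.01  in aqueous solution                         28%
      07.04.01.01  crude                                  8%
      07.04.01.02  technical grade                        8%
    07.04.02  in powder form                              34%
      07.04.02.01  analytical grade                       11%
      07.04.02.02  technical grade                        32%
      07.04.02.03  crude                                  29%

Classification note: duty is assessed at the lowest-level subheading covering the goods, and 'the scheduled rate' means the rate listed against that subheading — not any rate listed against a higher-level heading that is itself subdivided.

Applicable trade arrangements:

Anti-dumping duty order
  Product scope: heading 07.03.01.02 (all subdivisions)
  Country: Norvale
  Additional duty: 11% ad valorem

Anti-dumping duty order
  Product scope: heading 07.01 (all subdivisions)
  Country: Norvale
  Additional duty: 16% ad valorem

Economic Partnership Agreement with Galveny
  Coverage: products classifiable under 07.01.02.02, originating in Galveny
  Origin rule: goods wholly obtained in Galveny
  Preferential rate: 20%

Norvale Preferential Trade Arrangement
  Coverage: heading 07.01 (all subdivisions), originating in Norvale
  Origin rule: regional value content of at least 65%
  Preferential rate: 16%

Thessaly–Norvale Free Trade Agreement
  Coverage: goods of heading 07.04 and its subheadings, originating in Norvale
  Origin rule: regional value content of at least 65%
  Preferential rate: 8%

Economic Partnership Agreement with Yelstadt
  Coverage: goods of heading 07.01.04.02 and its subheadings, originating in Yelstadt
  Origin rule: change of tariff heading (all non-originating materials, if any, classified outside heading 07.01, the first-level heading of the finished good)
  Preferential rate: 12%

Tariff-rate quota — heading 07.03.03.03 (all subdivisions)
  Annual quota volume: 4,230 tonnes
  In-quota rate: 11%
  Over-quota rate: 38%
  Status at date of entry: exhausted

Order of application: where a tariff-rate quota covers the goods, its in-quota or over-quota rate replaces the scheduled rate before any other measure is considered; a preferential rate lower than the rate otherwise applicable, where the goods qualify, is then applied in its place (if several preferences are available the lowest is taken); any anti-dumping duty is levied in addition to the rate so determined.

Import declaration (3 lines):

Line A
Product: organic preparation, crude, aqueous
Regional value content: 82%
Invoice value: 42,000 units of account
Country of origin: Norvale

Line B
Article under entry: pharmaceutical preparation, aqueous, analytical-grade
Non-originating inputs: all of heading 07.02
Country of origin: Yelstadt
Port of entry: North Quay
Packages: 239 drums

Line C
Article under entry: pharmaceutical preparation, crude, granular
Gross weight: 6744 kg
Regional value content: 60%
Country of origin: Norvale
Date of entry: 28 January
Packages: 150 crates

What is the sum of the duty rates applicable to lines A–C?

Line A: organic → 07.02; aqueous → 07.02.01; crude → 07.02.01.02. Scheduled 11%. Norvale agreement on 07.01: 07.02.01.02 not covered; Norvale agreement on 07.04: 07.02.01.02 not covered. → 11%.
Line B: pharmaceutical → 07.01; aqueous → 07.01.01; analytical-grade → 07.01.01.03. Scheduled 11%. Yelstadt agreement on 07.01.04.02: 07.01.01.03 not covered. → 11%.
Line C: pharmaceutical → 07.01; granular → 07.01.03; crude → 07.01.03.02. Scheduled 5%. Norvale agreement on 07.01: RVC < 65%; Norvale agreement on 07.04: 07.01.03.02 not covered; anti-dumping (Norvale, 07.01): +16%; total 5% + 16% = 21%. → 21%.
Sum: 11% + 11% + 21% = 43%.

43%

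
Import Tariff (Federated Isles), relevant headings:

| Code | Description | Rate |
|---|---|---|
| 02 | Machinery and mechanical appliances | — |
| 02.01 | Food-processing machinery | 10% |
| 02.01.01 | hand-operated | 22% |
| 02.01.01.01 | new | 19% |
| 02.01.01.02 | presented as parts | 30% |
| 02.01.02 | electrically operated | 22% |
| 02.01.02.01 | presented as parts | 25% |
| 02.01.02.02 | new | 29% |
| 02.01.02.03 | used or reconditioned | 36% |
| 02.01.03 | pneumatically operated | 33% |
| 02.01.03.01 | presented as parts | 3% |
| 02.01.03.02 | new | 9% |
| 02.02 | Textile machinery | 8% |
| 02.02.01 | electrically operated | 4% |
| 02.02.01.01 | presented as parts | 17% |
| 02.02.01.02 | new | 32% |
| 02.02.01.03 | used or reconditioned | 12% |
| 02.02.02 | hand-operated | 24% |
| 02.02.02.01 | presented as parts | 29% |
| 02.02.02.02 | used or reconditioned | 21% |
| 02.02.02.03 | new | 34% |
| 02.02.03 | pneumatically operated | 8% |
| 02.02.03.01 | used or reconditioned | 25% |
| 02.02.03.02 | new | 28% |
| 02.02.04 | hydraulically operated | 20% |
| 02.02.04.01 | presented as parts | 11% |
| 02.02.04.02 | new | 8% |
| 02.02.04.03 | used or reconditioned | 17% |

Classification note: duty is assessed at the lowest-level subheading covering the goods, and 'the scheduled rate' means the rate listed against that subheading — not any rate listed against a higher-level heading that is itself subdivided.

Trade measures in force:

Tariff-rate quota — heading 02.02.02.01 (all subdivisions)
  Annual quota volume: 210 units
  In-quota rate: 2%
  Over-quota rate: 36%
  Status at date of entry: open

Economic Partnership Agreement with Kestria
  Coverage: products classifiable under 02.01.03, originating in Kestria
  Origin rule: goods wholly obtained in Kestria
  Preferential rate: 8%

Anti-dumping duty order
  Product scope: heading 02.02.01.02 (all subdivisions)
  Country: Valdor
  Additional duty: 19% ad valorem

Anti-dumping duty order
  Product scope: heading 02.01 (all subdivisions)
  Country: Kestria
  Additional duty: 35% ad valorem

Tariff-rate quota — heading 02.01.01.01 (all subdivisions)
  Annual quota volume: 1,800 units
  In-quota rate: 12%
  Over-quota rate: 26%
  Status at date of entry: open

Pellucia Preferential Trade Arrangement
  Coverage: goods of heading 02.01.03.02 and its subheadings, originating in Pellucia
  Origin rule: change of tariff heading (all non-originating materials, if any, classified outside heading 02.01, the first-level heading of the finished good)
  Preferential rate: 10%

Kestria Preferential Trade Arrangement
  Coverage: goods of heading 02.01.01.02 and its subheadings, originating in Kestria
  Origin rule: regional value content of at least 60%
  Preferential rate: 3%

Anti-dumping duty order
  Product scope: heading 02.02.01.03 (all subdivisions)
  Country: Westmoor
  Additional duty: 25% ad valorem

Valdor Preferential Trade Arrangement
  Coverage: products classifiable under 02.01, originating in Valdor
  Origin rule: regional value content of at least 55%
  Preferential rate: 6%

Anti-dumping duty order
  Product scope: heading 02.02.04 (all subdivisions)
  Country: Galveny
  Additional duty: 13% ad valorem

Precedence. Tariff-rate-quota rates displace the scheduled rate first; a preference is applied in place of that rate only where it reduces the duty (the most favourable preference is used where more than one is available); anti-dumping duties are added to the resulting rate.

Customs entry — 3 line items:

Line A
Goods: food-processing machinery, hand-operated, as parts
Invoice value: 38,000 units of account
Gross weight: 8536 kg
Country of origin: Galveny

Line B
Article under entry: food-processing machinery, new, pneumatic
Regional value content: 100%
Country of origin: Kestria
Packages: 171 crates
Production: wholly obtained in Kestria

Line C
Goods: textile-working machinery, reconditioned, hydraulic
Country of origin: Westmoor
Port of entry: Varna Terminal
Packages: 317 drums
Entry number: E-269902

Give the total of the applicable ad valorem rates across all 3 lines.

90%

Line A: food-processing → 02.01; hand-operated → 02.01.01; as parts → 02.01.01.02. Scheduled 30%. No special measure applies. → 30%.
Line B: food-processing → 02.01; pneumatic → 02.01.03; new → 02.01.03.02. Scheduled 9%. Kestria agreement on 02.01.03: wholly obtained → 8% available; Kestria agreement on 02.01.01.02: 02.01.03.02 not covered; preferential 8%; anti-dumping (Kestria, 02.01): +35%; total 8% + 35% = 43%. → 43%.
Line C: textile-working → 02.02; hydraulic → 02.02.04; reconditioned → 02.02.04.03. Scheduled 17%. No special measure applies. → 17%.
Sum: 30% + 43% + 17% = 90%.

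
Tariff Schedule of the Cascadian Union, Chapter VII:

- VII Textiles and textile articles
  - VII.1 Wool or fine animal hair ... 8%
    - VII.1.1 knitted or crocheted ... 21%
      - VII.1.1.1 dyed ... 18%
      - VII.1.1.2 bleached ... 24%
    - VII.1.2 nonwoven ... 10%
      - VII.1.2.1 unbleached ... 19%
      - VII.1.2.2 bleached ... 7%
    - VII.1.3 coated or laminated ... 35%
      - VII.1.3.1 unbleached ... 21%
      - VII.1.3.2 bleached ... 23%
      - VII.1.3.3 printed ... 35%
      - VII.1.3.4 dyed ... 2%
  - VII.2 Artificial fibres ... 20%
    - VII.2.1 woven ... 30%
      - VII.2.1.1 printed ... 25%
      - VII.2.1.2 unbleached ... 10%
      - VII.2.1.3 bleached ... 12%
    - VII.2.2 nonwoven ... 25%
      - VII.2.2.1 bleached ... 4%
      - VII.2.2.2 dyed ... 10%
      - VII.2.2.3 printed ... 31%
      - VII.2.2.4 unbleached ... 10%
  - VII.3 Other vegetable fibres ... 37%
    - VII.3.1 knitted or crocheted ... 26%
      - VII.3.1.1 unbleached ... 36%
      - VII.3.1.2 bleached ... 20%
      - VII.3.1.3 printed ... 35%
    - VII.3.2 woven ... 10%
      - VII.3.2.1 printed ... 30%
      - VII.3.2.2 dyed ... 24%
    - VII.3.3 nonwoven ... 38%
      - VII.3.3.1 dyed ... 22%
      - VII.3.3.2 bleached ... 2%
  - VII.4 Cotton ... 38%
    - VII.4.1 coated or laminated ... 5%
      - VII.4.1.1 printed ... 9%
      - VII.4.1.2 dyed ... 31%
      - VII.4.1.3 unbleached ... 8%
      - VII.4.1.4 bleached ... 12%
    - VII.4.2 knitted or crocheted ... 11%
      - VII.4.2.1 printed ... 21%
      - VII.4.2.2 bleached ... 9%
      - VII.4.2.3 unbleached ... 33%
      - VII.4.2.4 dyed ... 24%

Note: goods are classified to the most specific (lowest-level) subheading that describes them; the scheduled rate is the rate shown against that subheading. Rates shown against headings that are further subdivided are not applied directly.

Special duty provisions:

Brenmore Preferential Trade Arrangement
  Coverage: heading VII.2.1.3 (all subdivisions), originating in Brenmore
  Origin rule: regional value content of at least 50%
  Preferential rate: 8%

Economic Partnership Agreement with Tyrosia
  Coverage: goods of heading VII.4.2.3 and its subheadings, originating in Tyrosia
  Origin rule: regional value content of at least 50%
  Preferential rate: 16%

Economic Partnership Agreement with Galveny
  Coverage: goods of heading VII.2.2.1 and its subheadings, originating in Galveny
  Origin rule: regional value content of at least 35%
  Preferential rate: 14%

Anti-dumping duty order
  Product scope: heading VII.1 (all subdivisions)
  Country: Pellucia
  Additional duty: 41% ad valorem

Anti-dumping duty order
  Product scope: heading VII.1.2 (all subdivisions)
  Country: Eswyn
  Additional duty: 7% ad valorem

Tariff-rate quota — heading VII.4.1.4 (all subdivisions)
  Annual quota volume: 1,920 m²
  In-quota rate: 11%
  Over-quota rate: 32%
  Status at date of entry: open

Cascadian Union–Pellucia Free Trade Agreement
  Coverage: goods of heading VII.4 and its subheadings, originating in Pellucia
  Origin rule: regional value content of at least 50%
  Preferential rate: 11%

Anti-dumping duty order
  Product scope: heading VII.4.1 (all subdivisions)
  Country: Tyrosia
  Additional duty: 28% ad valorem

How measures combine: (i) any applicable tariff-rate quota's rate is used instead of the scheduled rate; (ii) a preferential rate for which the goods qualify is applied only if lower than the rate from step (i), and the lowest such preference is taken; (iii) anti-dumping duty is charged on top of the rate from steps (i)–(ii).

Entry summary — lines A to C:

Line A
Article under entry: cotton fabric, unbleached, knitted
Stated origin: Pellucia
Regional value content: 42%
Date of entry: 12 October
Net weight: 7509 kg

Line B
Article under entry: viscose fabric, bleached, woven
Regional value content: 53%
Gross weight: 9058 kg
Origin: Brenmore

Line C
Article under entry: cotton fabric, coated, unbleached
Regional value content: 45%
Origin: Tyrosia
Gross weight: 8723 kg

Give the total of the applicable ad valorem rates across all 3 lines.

Line A: cotton → VII.4; knitted → VII.4.2; unbleached → VII.4.2.3. Scheduled 33%. Pellucia agreement on VII.4: RVC < 50%. → 33%.
Line B: viscose → VII.2; woven → VII.2.1; bleached → VII.2.1.3. Scheduled 12%. Brenmore agreement on VII.2.1.3: RVC ≥ 50% → 8% available; preferential 8%. → 8%.
Line C: cotton → VII.4; coated → VII.4.1; unbleached → VII.4.1.3. Scheduled 8%. Tyrosia agreement on VII.4.2.3: VII.4.1.3 not covered; anti-dumping (Tyrosia, VII.4.1): +28%; total 8% + 28% = 36%. → 36%.
Sum: 33% + 8% + 36% = 77%.

77%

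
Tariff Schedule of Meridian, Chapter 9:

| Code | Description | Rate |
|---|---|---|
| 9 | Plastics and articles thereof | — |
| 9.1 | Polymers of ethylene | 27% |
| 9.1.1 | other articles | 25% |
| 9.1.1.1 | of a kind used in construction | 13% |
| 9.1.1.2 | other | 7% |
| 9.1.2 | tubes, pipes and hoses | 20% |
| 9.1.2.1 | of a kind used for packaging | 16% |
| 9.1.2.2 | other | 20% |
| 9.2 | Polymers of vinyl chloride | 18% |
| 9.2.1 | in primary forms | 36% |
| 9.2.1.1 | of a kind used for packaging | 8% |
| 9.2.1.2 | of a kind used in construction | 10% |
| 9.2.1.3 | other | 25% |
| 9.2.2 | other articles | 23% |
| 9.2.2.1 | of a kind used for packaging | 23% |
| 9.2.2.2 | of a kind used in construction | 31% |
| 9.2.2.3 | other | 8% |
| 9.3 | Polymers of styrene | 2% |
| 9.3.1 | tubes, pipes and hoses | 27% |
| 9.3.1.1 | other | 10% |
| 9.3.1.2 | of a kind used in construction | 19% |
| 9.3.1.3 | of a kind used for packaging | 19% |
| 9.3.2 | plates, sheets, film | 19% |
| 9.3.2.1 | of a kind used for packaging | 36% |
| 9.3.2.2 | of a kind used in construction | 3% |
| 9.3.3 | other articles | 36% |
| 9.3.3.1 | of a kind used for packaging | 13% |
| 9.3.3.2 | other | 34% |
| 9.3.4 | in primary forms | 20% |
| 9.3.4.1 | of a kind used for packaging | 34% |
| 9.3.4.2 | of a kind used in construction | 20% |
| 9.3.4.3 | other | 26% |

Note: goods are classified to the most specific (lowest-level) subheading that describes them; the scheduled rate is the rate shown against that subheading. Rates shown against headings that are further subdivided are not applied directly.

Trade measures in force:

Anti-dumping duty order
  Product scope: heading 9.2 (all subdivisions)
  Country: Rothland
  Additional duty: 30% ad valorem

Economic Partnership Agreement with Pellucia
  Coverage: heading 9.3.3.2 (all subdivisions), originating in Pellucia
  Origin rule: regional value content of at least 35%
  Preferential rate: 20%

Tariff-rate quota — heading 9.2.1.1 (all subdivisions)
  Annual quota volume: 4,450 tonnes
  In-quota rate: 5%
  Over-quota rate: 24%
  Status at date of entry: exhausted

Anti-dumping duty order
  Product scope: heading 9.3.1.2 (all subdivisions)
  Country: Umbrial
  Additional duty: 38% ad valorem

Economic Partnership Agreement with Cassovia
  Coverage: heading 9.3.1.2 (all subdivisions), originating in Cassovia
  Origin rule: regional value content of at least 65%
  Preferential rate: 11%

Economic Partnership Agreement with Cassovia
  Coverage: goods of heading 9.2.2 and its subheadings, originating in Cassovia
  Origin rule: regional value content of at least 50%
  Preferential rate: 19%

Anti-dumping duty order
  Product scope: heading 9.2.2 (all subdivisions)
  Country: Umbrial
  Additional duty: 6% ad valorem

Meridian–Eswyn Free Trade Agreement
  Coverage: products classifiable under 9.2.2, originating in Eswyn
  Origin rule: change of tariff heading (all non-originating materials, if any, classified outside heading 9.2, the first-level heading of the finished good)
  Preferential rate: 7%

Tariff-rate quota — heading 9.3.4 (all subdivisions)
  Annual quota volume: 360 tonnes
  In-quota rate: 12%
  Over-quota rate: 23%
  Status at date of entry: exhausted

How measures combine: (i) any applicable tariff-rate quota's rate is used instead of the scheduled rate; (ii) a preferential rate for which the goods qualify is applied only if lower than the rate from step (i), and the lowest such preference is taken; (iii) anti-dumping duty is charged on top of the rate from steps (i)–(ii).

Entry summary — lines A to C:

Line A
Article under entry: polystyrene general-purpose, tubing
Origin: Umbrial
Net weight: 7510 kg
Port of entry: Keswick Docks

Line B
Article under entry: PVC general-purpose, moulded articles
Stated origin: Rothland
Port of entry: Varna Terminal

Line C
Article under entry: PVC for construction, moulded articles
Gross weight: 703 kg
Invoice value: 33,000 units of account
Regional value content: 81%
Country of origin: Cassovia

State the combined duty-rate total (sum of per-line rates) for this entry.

Line A: polystyrene → 9.3; tubing → 9.3.1; general-purpose → 9.3.1.1. Scheduled 10%. No special measure applies. → 10%.
Line B: PVC → 9.2; moulded articles → 9.2.2; general-purpose → 9.2.2.3. Scheduled 8%. anti-dumping (Rothland, 9.2): +30%; total 8% + 30% = 38%. → 38%.
Line C: PVC → 9.2; moulded articles → 9.2.2; for construction → 9.2.2.2. Scheduled 31%. Cassovia agreement on 9.3.1.2: 9.2.2.2 not covered; Cassovia agreement on 9.2.2: RVC ≥ 50% → 19% available; preferential 19%. → 19%.
Sum: 10% + 38% + 19% = 67%.

67%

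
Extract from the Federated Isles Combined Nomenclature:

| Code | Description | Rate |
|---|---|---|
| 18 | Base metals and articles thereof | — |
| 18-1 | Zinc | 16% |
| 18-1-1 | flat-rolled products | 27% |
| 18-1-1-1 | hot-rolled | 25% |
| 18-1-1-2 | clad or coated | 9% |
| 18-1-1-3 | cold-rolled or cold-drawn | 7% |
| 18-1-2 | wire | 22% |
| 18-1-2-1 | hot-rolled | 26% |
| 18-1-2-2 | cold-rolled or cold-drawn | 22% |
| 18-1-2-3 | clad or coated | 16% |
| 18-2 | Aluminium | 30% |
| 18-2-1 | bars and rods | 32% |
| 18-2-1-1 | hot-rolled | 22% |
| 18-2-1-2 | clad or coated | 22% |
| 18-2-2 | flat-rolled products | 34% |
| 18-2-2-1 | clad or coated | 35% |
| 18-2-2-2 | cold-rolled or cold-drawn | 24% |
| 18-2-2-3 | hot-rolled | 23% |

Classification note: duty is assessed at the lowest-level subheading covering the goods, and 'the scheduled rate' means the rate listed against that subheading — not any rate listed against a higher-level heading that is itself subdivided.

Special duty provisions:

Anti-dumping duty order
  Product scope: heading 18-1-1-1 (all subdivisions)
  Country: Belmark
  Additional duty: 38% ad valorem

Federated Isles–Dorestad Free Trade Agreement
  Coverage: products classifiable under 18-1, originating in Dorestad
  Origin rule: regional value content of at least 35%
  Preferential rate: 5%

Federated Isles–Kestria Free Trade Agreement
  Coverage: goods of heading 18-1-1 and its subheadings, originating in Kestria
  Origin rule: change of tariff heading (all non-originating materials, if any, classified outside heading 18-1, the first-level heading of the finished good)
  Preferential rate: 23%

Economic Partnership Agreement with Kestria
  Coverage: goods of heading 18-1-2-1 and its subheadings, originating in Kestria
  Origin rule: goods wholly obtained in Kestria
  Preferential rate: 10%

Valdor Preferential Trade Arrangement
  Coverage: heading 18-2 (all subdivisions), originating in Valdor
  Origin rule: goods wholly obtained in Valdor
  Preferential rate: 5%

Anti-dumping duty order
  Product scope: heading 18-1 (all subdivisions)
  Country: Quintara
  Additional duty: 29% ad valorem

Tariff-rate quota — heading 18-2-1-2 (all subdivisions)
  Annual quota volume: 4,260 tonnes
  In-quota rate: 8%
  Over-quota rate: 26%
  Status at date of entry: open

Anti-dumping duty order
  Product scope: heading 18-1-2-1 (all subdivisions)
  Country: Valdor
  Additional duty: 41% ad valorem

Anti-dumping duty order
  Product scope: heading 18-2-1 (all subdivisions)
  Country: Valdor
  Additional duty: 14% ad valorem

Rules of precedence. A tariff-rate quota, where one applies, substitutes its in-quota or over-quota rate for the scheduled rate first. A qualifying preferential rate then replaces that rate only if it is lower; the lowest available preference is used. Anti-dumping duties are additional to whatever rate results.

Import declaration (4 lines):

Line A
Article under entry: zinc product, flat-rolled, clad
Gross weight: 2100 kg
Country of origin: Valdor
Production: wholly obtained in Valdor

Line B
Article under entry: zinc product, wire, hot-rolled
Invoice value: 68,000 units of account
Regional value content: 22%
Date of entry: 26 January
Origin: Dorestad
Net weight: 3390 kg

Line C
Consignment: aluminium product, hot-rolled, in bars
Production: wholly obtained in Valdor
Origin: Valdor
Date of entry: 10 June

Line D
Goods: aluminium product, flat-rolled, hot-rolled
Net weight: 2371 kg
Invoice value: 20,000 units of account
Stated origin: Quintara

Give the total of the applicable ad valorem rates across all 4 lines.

Line A: zinc → 18-1; flat-rolled → 18-1-1; clad → 18-1-1-2. Scheduled 9%. Valdor agreement on 18-2: 18-1-1-2 not covered. → 9%.
Line B: zinc → 18-1; wire → 18-1-2; hot-rolled → 18-1-2-1. Scheduled 26%. Dorestad agreement on 18-1: RVC < 35%. → 26%.
Line C: aluminium → 18-2; in bars → 18-2-1; hot-rolled → 18-2-1-1. Scheduled 22%. Valdor agreement on 18-2: wholly obtained → 5% available; preferential 5%; anti-dumping (Valdor, 18-2-1): +14%; total 5% + 14% = 19%. → 19%.
Line D: aluminium → 18-2; flat-rolled → 18-2-2; hot-rolled → 18-2-2-3. Scheduled 23%. No special measure applies. → 23%.
Sum: 9% + 26% + 19% + 23% = 77%.

77%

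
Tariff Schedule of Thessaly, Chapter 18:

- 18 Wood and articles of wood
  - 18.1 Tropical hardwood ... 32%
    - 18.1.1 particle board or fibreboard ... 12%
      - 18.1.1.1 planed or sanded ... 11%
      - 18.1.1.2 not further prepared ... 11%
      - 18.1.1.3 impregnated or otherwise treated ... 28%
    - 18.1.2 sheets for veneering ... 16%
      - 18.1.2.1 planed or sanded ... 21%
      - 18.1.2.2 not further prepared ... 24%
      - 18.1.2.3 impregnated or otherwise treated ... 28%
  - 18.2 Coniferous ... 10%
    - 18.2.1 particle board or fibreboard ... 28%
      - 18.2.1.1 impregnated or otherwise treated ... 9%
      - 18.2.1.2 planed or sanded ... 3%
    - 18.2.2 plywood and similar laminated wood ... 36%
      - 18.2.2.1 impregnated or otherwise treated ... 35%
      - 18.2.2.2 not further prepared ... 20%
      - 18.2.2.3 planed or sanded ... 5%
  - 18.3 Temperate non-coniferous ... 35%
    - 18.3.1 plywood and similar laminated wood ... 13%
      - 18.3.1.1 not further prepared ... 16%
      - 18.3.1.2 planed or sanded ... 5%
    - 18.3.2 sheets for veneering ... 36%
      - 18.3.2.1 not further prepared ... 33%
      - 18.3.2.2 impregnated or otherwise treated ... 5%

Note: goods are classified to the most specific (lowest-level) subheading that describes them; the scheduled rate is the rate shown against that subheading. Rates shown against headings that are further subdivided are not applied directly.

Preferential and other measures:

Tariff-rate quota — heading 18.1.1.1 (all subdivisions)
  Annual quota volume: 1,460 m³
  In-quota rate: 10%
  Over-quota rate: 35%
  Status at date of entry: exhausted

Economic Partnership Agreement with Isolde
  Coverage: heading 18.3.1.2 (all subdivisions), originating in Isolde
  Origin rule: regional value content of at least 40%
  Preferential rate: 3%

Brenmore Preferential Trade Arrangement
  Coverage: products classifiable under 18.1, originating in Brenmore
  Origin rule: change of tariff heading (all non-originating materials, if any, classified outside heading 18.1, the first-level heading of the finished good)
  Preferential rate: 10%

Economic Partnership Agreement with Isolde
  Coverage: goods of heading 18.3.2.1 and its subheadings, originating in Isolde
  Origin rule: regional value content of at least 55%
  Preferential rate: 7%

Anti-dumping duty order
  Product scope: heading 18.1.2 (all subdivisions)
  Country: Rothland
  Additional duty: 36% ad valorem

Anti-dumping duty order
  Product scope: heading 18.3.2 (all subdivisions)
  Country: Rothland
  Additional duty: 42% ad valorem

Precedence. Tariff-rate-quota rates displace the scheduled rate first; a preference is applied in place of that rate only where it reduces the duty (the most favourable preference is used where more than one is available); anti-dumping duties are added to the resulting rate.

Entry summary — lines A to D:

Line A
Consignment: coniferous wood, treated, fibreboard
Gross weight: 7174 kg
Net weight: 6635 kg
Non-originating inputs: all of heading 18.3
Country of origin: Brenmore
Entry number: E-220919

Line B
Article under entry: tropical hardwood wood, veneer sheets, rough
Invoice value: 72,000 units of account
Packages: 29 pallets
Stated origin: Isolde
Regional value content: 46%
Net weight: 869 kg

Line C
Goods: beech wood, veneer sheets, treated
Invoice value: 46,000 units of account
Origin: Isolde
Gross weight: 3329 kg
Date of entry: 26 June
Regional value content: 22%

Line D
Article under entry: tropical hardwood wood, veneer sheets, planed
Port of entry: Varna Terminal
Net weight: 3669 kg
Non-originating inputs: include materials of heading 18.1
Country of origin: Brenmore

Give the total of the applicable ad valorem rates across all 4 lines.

59%

Line A: coniferous → 18.2; fibreboard → 18.2.1; treated → 18.2.1.1. Scheduled 9%. Brenmore agreement on 18.1: 18.2.1.1 not covered. → 9%.
Line B: tropical hardwood → 18.1; veneer sheets → 18.1.2; rough → 18.1.2.2. Scheduled 24%. Isolde agreement on 18.3.1.2: 18.1.2.2 not covered; Isolde agreement on 18.3.2.1: 18.1.2.2 not covered. → 24%.
Line C: beech → 18.3; veneer sheets → 18.3.2; treated → 18.3.2.2. Scheduled 5%. Isolde agreement on 18.3.1.2: 18.3.2.2 not covered; Isolde agreement on 18.3.2.1: 18.3.2.2 not covered. → 5%.
Line D: tropical hardwood → 18.1; veneer sheets → 18.1.2; planed → 18.1.2.1. Scheduled 21%. Brenmore agreement on 18.1: CTH not met. → 21%.
Sum: 9% + 24% + 5% + 21% = 59%.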